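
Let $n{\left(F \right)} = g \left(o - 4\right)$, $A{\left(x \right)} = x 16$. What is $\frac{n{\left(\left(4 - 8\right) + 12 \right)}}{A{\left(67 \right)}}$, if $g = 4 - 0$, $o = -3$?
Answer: $- \frac{7}{268} \approx -0.026119$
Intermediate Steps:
$g = 4$ ($g = 4 + 0 = 4$)
$A{\left(x \right)} = 16 x$
$n{\left(F \right)} = -28$ ($n{\left(F \right)} = 4 \left(-3 - 4\right) = 4 \left(-7\right) = -28$)
$\frac{n{\left(\left(4 - 8\right) + 12 \right)}}{A{\left(67 \right)}} = - \frac{28}{16 \cdot 67} = - \frac{28}{1072} = \left(-28\right) \frac{1}{1072} = - \frac{7}{268}$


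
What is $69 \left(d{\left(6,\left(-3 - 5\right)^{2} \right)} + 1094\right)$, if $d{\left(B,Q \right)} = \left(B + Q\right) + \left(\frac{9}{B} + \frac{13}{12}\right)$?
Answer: $\frac{321977}{4} \approx 80494.0$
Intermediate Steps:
$d{\left(B,Q \right)} = \frac{13}{12} + B + Q + \frac{9}{B}$ ($d{\left(B,Q \right)} = \left(B + Q\right) + \left(\frac{9}{B} + 13 \cdot \frac{1}{12}\right) = \left(B + Q\right) + \left(\frac{9}{B} + \frac{13}{12}\right) = \left(B + Q\right) + \left(\frac{13}{12} + \frac{9}{B}\right) = \frac{13}{12} + B + Q + \frac{9}{B}$)
$69 \left(d{\left(6,\left(-3 - 5\right)^{2} \right)} + 1094\right) = 69 \left(\left(\frac{13}{12} + 6 + \left(-3 - 5\right)^{2} + \frac{9}{6}\right) + 1094\right) = 69 \left(\left(\frac{13}{12} + 6 + \left(-8\right)^{2} + 9 \cdot \frac{1}{6}\right) + 1094\right) = 69 \left(\left(\frac{13}{12} + 6 + 64 + \frac{3}{2}\right) + 1094\right) = 69 \left(\frac{871}{12} + 1094\right) = 69 \cdot \frac{13999}{12} = \frac{321977}{4}$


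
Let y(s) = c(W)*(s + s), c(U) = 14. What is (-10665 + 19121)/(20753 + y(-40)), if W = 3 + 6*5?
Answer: 8456/19633 ≈ 0.43070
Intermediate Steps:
W = 33 (W = 3 + 30 = 33)
y(s) = 28*s (y(s) = 14*(s + s) = 14*(2*s) = 28*s)
(-10665 + 19121)/(20753 + y(-40)) = (-10665 + 19121)/(20753 + 28*(-40)) = 8456/(20753 - 1120) = 8456/19633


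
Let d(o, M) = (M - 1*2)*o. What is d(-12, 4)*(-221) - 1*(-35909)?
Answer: 41213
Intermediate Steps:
d(o, M) = o*(-2 + M) (d(o, M) = (M - 2)*o = (-2 + M)*o = o*(-2 + M))
d(-12, 4)*(-221) - 1*(-35909) = -12*(-2 + 4)*(-221) - 1*(-35909) = -12*2*(-221) + 35909 = -24*(-221) + 35909 = 5304 + 35909 = 41213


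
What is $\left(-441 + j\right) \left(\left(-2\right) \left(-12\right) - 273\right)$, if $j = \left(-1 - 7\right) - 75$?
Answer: $130476$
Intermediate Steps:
$j = -83$ ($j = \left(-1 - 7\right) - 75 = -8 - 75 = -83$)
$\left(-441 + j\right) \left(\left(-2\right) \left(-12\right) - 273\right) = \left(-441 - 83\right) \left(\left(-2\right) \left(-12\right) - 273\right) = - 524 \left(24 - 273\right) = \left(-524\right) \left(-249\right) = 130476$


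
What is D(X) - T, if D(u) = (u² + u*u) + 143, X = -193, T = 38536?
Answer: 36105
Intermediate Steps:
D(u) = 143 + 2*u² (D(u) = (u² + u²) + 143 = 2*u² + 143 = 143 + 2*u²)
D(X) - T = (143 + 2*(-193)²) - 1*38536 = (143 + 2*37249) - 38536 = (143 + 74498) - 38536 = 74641 - 38536 = 36105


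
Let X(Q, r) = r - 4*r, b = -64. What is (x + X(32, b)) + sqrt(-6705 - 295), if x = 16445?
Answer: 16637 + 10*I*sqrt(70) ≈ 16637.0 + 83.666*I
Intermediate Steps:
X(Q, r) = -3*r
(x + X(32, b)) + sqrt(-6705 - 295) = (16445 - 3*(-64)) + sqrt(-6705 - 295) = (16445 + 192) + sqrt(-7000) = 16637 + 10*I*sqrt(70)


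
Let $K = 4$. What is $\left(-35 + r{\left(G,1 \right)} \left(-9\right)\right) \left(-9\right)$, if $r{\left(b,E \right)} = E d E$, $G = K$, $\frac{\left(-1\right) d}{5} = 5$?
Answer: $-1710$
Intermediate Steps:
$d = -25$ ($d = \left(-5\right) 5 = -25$)
$G = 4$
$r{\left(b,E \right)} = - 25 E^{2}$ ($r{\left(b,E \right)} = E \left(-25\right) E = - 25 E E = - 25 E^{2}$)
$\left(-35 + r{\left(G,1 \right)} \left(-9\right)\right) \left(-9\right) = \left(-35 + - 25 \cdot 1^{2} \left(-9\right)\right) \left(-9\right) = \left(-35 + \left(-25\right) 1 \left(-9\right)\right) \left(-9\right) = \left(-35 - -225\right) \left(-9\right) = \left(-35 + 225\right) \left(-9\right) = 190 \left(-9\right) = -1710$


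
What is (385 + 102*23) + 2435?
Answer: 5166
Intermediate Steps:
(385 + 102*23) + 2435 = (385 + 2346) + 2435 = 2731 + 2435 = 5166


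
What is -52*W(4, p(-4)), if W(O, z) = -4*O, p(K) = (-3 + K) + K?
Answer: 832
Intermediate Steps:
p(K) = -3 + 2*K
-52*W(4, p(-4)) = -(-208)*4 = -52*(-16) = 832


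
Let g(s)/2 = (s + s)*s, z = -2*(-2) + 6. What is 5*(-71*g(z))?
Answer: -142000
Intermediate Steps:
z = 10 (z = 4 + 6 = 10)
g(s) = 4*s² (g(s) = 2*((s + s)*s) = 2*((2*s)*s) = 2*(2*s²) = 4*s²)
5*(-71*g(z)) = 5*(-284*10²) = 5*(-284*100) = 5*(-71*400) = 5*(-28400) = -142000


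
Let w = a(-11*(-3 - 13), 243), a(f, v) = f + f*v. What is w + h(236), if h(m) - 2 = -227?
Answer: 42719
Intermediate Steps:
h(m) = -225 (h(m) = 2 - 227 = -225)
w = 42944 (w = (-11*(-3 - 13))*(1 + 243) = -11*(-16)*244 = 176*244 = 42944)
w + h(236) = 42944 - 225 = 42719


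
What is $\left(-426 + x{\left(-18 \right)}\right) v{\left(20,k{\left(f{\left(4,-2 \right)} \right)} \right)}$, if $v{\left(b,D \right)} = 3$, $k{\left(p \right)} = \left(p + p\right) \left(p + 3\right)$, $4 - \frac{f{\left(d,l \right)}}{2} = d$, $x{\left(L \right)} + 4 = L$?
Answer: $-1344$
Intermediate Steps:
$x{\left(L \right)} = -4 + L$
$f{\left(d,l \right)} = 8 - 2 d$
$k{\left(p \right)} = 2 p \left(3 + p\right)$
$\left(-426 + x{\left(-18 \right)}\right) v{\left(20,k{\left(f{\left(4,-2 \right)} \right)} \right)} = \left(-426 - 22\right) 3 = \left(-448\right) 3 = -1344$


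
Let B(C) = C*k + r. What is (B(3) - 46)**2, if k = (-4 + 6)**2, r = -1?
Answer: 1225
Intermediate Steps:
k = 4 (k = 2**2 = 4)
B(C) = -1 + 4*C (B(C) = C*4 - 1 = 4*C - 1 = -1 + 4*C)
(B(3) - 46)**2 = ((-1 + 4*3) - 46)**2 = ((-1 + 12) - 46)**2 = (11 - 46)**2 = (-35)**2 = 1225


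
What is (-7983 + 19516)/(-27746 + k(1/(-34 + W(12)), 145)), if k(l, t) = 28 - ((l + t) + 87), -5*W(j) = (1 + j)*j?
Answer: -3759758/9111695 ≈ -0.41263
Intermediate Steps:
W(j) = -j*(1 + j)/5 (W(j) = -(1 + j)*j/5 = -j*(1 + j)/5)
k(l, t) = -59 - l - t (k(l, t) = 28 - (87 + l + t) = 28 + (-87 - l - t) = -59 - l - t)
(-7983 + 19516)/(-27746 + k(1/(-34 + W(12)), 145)) = (-7983 + 19516)/(-27746 + (-59 - 1/(-34 - ⅕*12*(1 + 12)) - 1*145)) = 11533/(-27746 + (-59 - 1/(-34 - ⅕*12*13) - 145)) = 11533/(-27746 + (-59 - 1/(-34 - 156/5) - 145)) = 11533/(-27746 + (-59 - 1/(-326/5) - 145)) = 11533/(-27746 + (-59 - 1*(-5/326) - 145)) = 11533/(-27746 + (-59 + 5/326 - 145)) = 11533/(-27746 - 66499/326) = 11533/(-9111695/326) = 11533*(-326/9111695) = -3759758/9111695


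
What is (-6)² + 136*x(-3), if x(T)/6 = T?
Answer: -2412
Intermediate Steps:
x(T) = 6*T
(-6)² + 136*x(-3) = (-6)² + 136*(6*(-3)) = 36 + 136*(-18) = 36 - 2448 = -2412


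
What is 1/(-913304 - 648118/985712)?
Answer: -492856/450127680283 ≈ -1.0949e-6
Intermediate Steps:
1/(-913304 - 648118/985712) = 1/(-913304 - 648118*1/985712) = 1/(-913304 - 324059/492856) = 1/(-450127680283/492856) = -492856/450127680283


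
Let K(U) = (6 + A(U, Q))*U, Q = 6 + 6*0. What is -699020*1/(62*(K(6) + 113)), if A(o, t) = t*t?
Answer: -69902/2263 ≈ -30.889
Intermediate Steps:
Q = 6 (Q = 6 + 0 = 6)
A(o, t) = t²
K(U) = 42*U (K(U) = (6 + 6²)*U = (6 + 36)*U = 42*U)
-699020*1/(62*(K(6) + 113)) = -699020*1/(62*(42*6 + 113)) = -699020*1/(62*(252 + 113)) = -699020/(62*365) = -699020/22630 = -699020*1/22630 = -69902/2263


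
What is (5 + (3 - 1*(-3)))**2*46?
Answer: 5566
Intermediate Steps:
(5 + (3 - 1*(-3)))**2*46 = (5 + (3 + 3))**2*46 = (5 + 6)**2*46 = 11**2*46 = 121*46 = 5566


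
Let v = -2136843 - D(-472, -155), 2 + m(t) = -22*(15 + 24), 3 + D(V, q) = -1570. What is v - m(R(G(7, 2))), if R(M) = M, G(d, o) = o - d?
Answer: -2134410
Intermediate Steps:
D(V, q) = -1573 (D(V, q) = -3 - 1570 = -1573)
m(t) = -860 (m(t) = -2 - 22*(15 + 24) = -2 - 22*39 = -2 - 858 = -860)
v = -2135270 (v = -2136843 - 1*(-1573) = -2136843 + 1573 = -2135270)
v - m(R(G(7, 2))) = -2135270 - 1*(-860) = -2135270 + 860 = -2134410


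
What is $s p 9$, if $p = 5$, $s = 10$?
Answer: $450$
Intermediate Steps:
$s p 9 = 10 \cdot 5 \cdot 9 = 50 \cdot 9 = 450$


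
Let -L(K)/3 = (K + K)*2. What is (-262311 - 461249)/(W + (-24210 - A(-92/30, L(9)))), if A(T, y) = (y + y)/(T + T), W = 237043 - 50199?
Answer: -4160470/934943 ≈ -4.4500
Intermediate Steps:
L(K) = -12*K (L(K) = -3*(K + K)*2 = -3*2*K*2 = -12*K)
W = 186844
A(T, y) = y/T (A(T, y) = (2*y)/((2*T)) = (2*y)*(1/(2*T)) = y/T)
(-262311 - 461249)/(W + (-24210 - A(-92/30, L(9)))) = (-262311 - 461249)/(186844 + (-24210 - (-12*9)/((-92/30)))) = -723560/(186844 + (-24210 - (-108)/((-92*1/30)))) = -723560/(186844 + (-24210 - (-108)/(-46/15))) = -723560/(186844 + (-24210 - (-108)*(-15)/46)) = -723560/(186844 + (-24210 - 1*810/23)) = -723560/(186844 + (-24210 - 810/23)) = -723560/(186844 - 557640/23) = -723560/3739772/23 = -723560*23/3739772 = -4160470/934943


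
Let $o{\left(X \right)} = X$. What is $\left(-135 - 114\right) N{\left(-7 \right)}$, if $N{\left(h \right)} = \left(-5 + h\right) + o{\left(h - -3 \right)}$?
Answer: $3984$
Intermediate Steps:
$N{\left(h \right)} = -2 + 2 h$ ($N{\left(h \right)} = \left(-5 + h\right) + \left(h - -3\right) = \left(-5 + h\right) + \left(h + 3\right) = \left(-5 + h\right) + \left(3 + h\right) = -2 + 2 h$)
$\left(-135 - 114\right) N{\left(-7 \right)} = \left(-135 - 114\right) \left(-2 + 2 \left(-7\right)\right) = - 249 \left(-2 - 14\right) = \left(-249\right) \left(-16\right) = 3984$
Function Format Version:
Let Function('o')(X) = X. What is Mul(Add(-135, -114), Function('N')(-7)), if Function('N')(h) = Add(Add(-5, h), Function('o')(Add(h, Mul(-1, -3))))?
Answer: 3984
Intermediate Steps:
Function('N')(h) = Add(-2, Mul(2, h)) (Function('N')(h) = Add(Add(-5, h), Add(h, Mul(-1, -3))) = Add(Add(-5, h), Add(h, 3)) = Add(Add(-5, h), Add(3, h)) = Add(-2, Mul(2, h)))
Mul(Add(-135, -114), Function('N')(-7)) = Mul(Add(-135, -114), Add(-2, Mul(2, -7))) = Mul(-249, Add(-2, -14)) = Mul(-249, -16) = 3984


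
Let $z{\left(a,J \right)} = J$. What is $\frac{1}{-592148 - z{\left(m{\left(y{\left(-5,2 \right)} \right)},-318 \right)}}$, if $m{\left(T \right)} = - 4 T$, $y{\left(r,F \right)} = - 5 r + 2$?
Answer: $- \frac{1}{591830} \approx -1.6897 \cdot 10^{-6}$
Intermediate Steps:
$y{\left(r,F \right)} = 2 - 5 r$
$\frac{1}{-592148 - z{\left(m{\left(y{\left(-5,2 \right)} \right)},-318 \right)}} = \frac{1}{-592148 - -318} = \frac{1}{-592148 + 318} = \frac{1}{-591830} = - \frac{1}{591830}$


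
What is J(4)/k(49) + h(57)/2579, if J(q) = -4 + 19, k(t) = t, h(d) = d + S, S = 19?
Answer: 42409/126371 ≈ 0.33559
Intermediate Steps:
h(d) = 19 + d (h(d) = d + 19 = 19 + d)
J(q) = 15
J(4)/k(49) + h(57)/2579 = 15/49 + (19 + 57)/2579 = 15*(1/49) + 76*(1/2579) = 15/49 + 76/2579 = 42409/126371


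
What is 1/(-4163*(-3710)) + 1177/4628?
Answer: 9089225919/35739105220 ≈ 0.25432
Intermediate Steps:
1/(-4163*(-3710)) + 1177/4628 = -1/4163*(-1/3710) + 1177*(1/4628) = 1/15444730 + 1177/4628 = 9089225919/35739105220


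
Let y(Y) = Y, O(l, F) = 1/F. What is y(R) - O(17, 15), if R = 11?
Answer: 164/15 ≈ 10.933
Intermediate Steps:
y(R) - O(17, 15) = 11 - 1/15 = 164/15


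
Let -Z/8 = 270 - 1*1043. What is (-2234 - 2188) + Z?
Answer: 1762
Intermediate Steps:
Z = 6184 (Z = -8*(270 - 1*1043) = -8*(270 - 1043) = -8*(-773) = 6184)
(-2234 - 2188) + Z = (-2234 - 2188) + 6184 = -4422 + 6184 = 1762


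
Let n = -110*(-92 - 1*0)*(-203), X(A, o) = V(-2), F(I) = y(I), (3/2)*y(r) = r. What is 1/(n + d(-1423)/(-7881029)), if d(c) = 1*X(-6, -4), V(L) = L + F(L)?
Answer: -23643087/48571412209310 ≈ -4.8677e-7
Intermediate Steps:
y(r) = 2*r/3
F(I) = 2*I/3
V(L) = 5*L/3 (V(L) = L + 2*L/3 = 5*L/3)
X(A, o) = -10/3 (X(A, o) = (5/3)*(-2) = -10/3)
d(c) = -10/3 (d(c) = 1*(-10/3) = -10/3)
n = -2054360 (n = -110*(-92 + 0)*(-203) = -110*(-92)*(-203) = 10120*(-203) = -2054360)
1/(n + d(-1423)/(-7881029)) = 1/(-2054360 - 10/3/(-7881029)) = 1/(-2054360 - 10/3*(-1/7881029)) = 1/(-2054360 + 10/23643087) = 1/(-48571412209310/23643087) = -23643087/48571412209310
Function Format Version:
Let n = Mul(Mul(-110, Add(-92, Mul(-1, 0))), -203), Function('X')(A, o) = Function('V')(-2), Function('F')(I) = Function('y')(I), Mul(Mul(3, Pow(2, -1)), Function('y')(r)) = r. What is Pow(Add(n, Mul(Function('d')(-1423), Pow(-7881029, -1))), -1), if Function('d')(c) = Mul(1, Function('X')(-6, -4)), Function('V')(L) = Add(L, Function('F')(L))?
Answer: Rational(-23643087, 48571412209310) ≈ -4.8677e-7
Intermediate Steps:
Function('y')(r) = Mul(Rational(2, 3), r)
Function('F')(I) = Mul(Rational(2, 3), I)
Function('V')(L) = Mul(Rational(5, 3), L) (Function('V')(L) = Add(L, Mul(Rational(2, 3), L)) = Mul(Rational(5, 3), L))
Function('X')(A, o) = Rational(-10, 3) (Function('X')(A, o) = Mul(Rational(5, 3), -2) = Rational(-10, 3))
Function('d')(c) = Rational(-10, 3) (Function('d')(c) = Mul(1, Rational(-10, 3)) = Rational(-10, 3))
n = -2054360 (n = Mul(Mul(-110, Add(-92, 0)), -203) = Mul(Mul(-110, -92), -203) = Mul(10120, -203) = -2054360)
Pow(Add(n, Mul(Function('d')(-1423), Pow(-7881029, -1))), -1) = Pow(Add(-2054360, Mul(Rational(-10, 3), Pow(-7881029, -1))), -1) = Pow(Add(-2054360, Mul(Rational(-10, 3), Rational(-1, 7881029))), -1) = Pow(Add(-2054360, Rational(10, 23643087)), -1) = Pow(Rational(-48571412209310, 23643087), -1) = Rational(-23643087, 48571412209310)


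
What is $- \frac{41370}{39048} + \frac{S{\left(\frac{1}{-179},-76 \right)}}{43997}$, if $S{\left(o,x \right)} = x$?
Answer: $- \frac{303853923}{286332476} \approx -1.0612$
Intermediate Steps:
$- \frac{41370}{39048} + \frac{S{\left(\frac{1}{-179},-76 \right)}}{43997} = - \frac{41370}{39048} - \frac{76}{43997} = \left(-41370\right) \frac{1}{39048} - \frac{76}{43997} = - \frac{6895}{6508} - \frac{76}{43997} = - \frac{303853923}{286332476}$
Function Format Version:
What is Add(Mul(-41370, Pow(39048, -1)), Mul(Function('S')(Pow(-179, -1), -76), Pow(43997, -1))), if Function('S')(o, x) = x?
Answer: Rational(-303853923, 286332476) ≈ -1.0612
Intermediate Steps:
Add(Mul(-41370, Pow(39048, -1)), Mul(Function('S')(Pow(-179, -1), -76), Pow(43997, -1))) = Add(Mul(-41370, Pow(39048, -1)), Mul(-76, Pow(43997, -1))) = Add(Mul(-41370, Rational(1, 39048)), Mul(-76, Rational(1, 43997))) = Add(Rational(-6895, 6508), Rational(-76, 43997)) = Rational(-303853923, 286332476)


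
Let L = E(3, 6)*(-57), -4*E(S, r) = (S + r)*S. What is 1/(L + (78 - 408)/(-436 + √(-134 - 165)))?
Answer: 78291580/30181849917 - 352*I*√299/30181849917 ≈ 0.002594 - 2.0167e-7*I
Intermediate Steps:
E(S, r) = -S*(S + r)/4 (E(S, r) = -(S + r)*S/4 = -S*(S + r)/4)
L = 1539/4 (L = -¼*3*(3 + 6)*(-57) = -¼*3*9*(-57) = -27/4*(-57) = 1539/4 ≈ 384.75)
1/(L + (78 - 408)/(-436 + √(-134 - 165))) = 1/(1539/4 + (78 - 408)/(-436 + √(-134 - 165))) = 1/(1539/4 - 330/(-436 + √(-299))) = 1/(1539/4 - 330/(-436 + I*√299))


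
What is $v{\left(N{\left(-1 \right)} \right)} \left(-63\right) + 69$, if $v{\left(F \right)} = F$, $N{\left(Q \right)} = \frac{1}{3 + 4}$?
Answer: $60$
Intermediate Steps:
$N{\left(Q \right)} = \frac{1}{7}$
$v{\left(N{\left(-1 \right)} \right)} \left(-63\right) + 69 = \frac{1}{7} \left(-63\right) + 69 = -9 + 69 = 60$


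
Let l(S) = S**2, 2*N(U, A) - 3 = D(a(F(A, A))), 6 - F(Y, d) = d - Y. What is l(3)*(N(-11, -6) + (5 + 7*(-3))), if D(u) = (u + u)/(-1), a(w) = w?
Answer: -369/2 ≈ -184.50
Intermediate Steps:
F(Y, d) = 6 + Y - d (F(Y, d) = 6 - (d - Y) = 6 + (Y - d) = 6 + Y - d)
D(u) = -2*u (D(u) = (2*u)*(-1) = -2*u)
N(U, A) = -9/2 (N(U, A) = 3/2 + (-2*(6 + A - A))/2 = 3/2 + (-2*6)/2 = 3/2 + (1/2)*(-12) = 3/2 - 6 = -9/2)
l(3)*(N(-11, -6) + (5 + 7*(-3))) = 3**2*(-9/2 + (5 + 7*(-3))) = 9*(-9/2 + (5 - 21)) = 9*(-9/2 - 16) = 9*(-41/2) = -369/2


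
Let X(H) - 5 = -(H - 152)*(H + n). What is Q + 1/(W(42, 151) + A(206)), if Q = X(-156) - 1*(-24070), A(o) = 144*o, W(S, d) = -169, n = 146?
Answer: 619247526/29495 ≈ 20995.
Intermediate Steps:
X(H) = 5 - (-152 + H)*(146 + H) (X(H) = 5 - (H - 152)*(H + 146) = 5 - (-152 + H)*(146 + H))
Q = 20995 (Q = (22197 - 1*(-156)**2 + 6*(-156)) - 1*(-24070) = (22197 - 1*24336 - 936) + 24070 = (22197 - 24336 - 936) + 24070 = -3075 + 24070 = 20995)
Q + 1/(W(42, 151) + A(206)) = 20995 + 1/(-169 + 144*206) = 20995 + 1/(-169 + 29664) = 20995 + 1/29495 = 619247526/29495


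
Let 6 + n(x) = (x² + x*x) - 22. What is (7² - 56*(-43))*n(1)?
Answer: -63882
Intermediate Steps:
n(x) = -28 + 2*x² (n(x) = -6 + ((x² + x*x) - 22) = -6 + ((x² + x²) - 22) = -6 + (2*x² - 22) = -6 + (-22 + 2*x²) = -28 + 2*x²)
(7² - 56*(-43))*n(1) = (7² - 56*(-43))*(-28 + 2*1²) = (49 + 2408)*(-28 + 2*1) = 2457*(-28 + 2) = 2457*(-26) = -63882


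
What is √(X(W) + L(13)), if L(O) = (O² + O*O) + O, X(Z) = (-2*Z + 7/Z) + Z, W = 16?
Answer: √5367/4 ≈ 18.315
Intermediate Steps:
X(Z) = -Z + 7/Z
L(O) = O + 2*O² (L(O) = (O² + O²) + O = 2*O² + O = O + 2*O²)
√(X(W) + L(13)) = √((-1*16 + 7/16) + 13*(1 + 2*13)) = √((-16 + 7*(1/16)) + 13*(1 + 26)) = √((-16 + 7/16) + 13*27) = √(-249/16 + 351) = √(5367/16) = √5367/4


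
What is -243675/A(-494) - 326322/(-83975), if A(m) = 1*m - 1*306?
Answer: 828946629/2687200 ≈ 308.48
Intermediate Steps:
A(m) = -306 + m (A(m) = m - 306 = -306 + m)
-243675/A(-494) - 326322/(-83975) = -243675/(-306 - 494) - 326322/(-83975) = -243675/(-800) - 326322*(-1/83975) = -243675*(-1/800) + 326322/83975 = 9747/32 + 326322/83975 = 828946629/2687200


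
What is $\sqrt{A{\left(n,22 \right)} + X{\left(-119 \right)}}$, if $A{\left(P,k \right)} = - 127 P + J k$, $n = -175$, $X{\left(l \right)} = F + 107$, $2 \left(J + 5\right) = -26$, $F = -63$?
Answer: $\sqrt{21873} \approx 147.9$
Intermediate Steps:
$J = -18$ ($J = -5 + \frac{1}{2} \left(-26\right) = -5 - 13 = -18$)
$X{\left(l \right)} = 44$ ($X{\left(l \right)} = -63 + 107 = 44$)
$A{\left(P,k \right)} = - 127 P - 18 k$
$\sqrt{A{\left(n,22 \right)} + X{\left(-119 \right)}} = \sqrt{\left(\left(-127\right) \left(-175\right) - 396\right) + 44} = \sqrt{\left(22225 - 396\right) + 44} = \sqrt{21829 + 44} = \sqrt{21873}$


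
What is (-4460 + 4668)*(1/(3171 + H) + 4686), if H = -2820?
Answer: 26316592/27 ≈ 9.7469e+5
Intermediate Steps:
(-4460 + 4668)*(1/(3171 + H) + 4686) = (-4460 + 4668)*(1/(3171 - 2820) + 4686) = 208*(1/351 + 4686) = 208*(1644787/351) = 26316592/27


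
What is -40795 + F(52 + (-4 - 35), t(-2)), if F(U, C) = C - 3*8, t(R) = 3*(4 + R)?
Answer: -40813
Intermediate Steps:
t(R) = 12 + 3*R
F(U, C) = -24 + C (F(U, C) = C - 24 = -24 + C)
-40795 + F(52 + (-4 - 35), t(-2)) = -40795 + (-24 + (12 + 3*(-2))) = -40795 + (-24 + (12 - 6)) = -40795 + (-24 + 6) = -40795 - 18 = -40813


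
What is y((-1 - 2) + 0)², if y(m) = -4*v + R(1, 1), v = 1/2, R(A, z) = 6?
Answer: 16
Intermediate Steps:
v = ½ ≈ 0.50000
y(m) = 4 (y(m) = -4*½ + 6 = -2 + 6 = 4)
y((-1 - 2) + 0)² = 4² = 16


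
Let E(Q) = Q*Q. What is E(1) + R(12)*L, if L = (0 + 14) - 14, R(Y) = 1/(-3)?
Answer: 1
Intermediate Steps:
E(Q) = Q²
R(Y) = -⅓
L = 0 (L = 14 - 14 = 0)
E(1) + R(12)*L = 1² - ⅓*0 = 1 + 0 = 1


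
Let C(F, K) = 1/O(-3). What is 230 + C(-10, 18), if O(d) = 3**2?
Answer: 2071/9 ≈ 230.11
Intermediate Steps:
O(d) = 9
C(F, K) = 1/9
230 + C(-10, 18) = 230 + 1/9 = 2071/9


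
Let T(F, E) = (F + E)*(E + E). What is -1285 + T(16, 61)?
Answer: 8109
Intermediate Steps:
T(F, E) = 2*E*(E + F) (T(F, E) = (E + F)*(2*E) = 2*E*(E + F))
-1285 + T(16, 61) = -1285 + 2*61*(61 + 16) = -1285 + 2*61*77 = -1285 + 9394 = 8109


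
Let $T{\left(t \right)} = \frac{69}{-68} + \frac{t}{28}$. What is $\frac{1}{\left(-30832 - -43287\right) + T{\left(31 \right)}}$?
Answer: $\frac{119}{1482156} \approx 8.0288 \cdot 10^{-5}$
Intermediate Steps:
$T{\left(t \right)} = - \frac{69}{68} + \frac{t}{28}$ ($T{\left(t \right)} = 69 \left(- \frac{1}{68}\right) + t \frac{1}{28} = - \frac{69}{68} + \frac{t}{28}$)
$\frac{1}{\left(-30832 - -43287\right) + T{\left(31 \right)}} = \frac{1}{\left(-30832 - -43287\right) + \left(- \frac{69}{68} + \frac{1}{28} \cdot 31\right)} = \frac{1}{\left(-30832 + 43287\right) + \left(- \frac{69}{68} + \frac{31}{28}\right)} = \frac{1}{12455 + \frac{11}{119}} = \frac{1}{\frac{1482156}{119}} = \frac{119}{1482156}$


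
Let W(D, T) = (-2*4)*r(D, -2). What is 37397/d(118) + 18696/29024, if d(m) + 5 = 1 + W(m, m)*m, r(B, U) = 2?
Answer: -16406839/858022 ≈ -19.122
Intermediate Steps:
W(D, T) = -16 (W(D, T) = -2*4*2 = -8*2 = -16)
d(m) = -4 - 16*m (d(m) = -5 + (1 - 16*m) = -4 - 16*m)
37397/d(118) + 18696/29024 = 37397/(-4 - 16*118) + 18696/29024 = 37397/(-4 - 1888) + 18696*(1/29024) = 37397/(-1892) + 2337/3628 = 37397*(-1/1892) + 2337/3628 = -37397/1892 + 2337/3628 = -16406839/858022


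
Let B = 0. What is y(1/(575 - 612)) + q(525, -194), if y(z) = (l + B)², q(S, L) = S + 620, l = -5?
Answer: 1170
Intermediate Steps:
q(S, L) = 620 + S
y(z) = 25 (y(z) = (-5 + 0)² = (-5)² = 25)
y(1/(575 - 612)) + q(525, -194) = 25 + (620 + 525) = 25 + 1145 = 1170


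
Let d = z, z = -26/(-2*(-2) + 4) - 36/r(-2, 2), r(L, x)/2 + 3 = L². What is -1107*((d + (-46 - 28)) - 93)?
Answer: 833571/4 ≈ 2.0839e+5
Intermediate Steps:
r(L, x) = -6 + 2*L²
z = -85/4 (z = -26/(-2*(-2) + 4) - 36/(-6 + 2*(-2)²) = -26/(4 + 4) - 36/(-6 + 2*4) = -26/8 - 36/(-6 + 8) = -26*⅛ - 36/2 = -13/4 - 36*½ = -13/4 - 18 = -85/4 ≈ -21.250)
d = -85/4 ≈ -21.250
-1107*((d + (-46 - 28)) - 93) = -1107*((-85/4 + (-46 - 28)) - 93) = -1107*((-85/4 - 74) - 93) = -1107*(-381/4 - 93) = -1107*(-753/4) = 833571/4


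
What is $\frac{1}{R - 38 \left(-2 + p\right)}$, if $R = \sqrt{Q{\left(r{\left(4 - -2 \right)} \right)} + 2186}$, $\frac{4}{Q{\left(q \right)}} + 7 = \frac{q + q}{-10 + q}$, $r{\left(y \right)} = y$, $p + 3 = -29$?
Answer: $\frac{1615}{2083848} - \frac{\sqrt{3415}}{2083848} \approx 0.00074697$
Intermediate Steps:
$p = -32$ ($p = -3 - 29 = -32$)
$Q{\left(q \right)} = \frac{4}{-7 + \frac{2 q}{-10 + q}}$ ($Q{\left(q \right)} = \frac{4}{-7 + \frac{q + q}{-10 + q}} = \frac{4}{-7 + \frac{2 q}{-10 + q}}$)
$R = \frac{4 \sqrt{3415}}{5}$ ($R = \sqrt{\frac{4 \left(10 - \left(4 - -2\right)\right)}{5 \left(-14 + \left(4 - -2\right)\right)} + 2186} = \sqrt{\frac{4 \left(10 - \left(4 + 2\right)\right)}{5 \left(-14 + \left(4 + 2\right)\right)} + 2186} = \sqrt{\frac{4 \left(10 - 6\right)}{5 \left(-14 + 6\right)} + 2186} = \sqrt{\frac{4 \left(10 - 6\right)}{5 \left(-8\right)} + 2186} = \sqrt{\frac{4}{5} \left(- \frac{1}{8}\right) 4 + 2186} = \sqrt{- \frac{2}{5} + 2186} = \sqrt{\frac{10928}{5}} = \frac{4 \sqrt{3415}}{5} \approx 46.75$)
$\frac{1}{R - 38 \left(-2 + p\right)} = \frac{1}{\frac{4 \sqrt{3415}}{5} - 38 \left(-2 - 32\right)} = \frac{1}{\frac{4 \sqrt{3415}}{5} - -1292} = \frac{1}{\frac{4 \sqrt{3415}}{5} + 1292} = \frac{1}{1292 + \frac{4 \sqrt{3415}}{5}}$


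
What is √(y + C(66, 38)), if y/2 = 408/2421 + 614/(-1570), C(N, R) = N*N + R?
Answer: 2*√440800874741685/633495 ≈ 66.284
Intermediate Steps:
C(N, R) = R + N² (C(N, R) = N² + R = R + N²)
y = -281978/633495 (y = 2*(408/2421 + 614/(-1570)) = 2*(408*(1/2421) + 614*(-1/1570)) = 2*(136/807 - 307/785) = 2*(-140989/633495) = -281978/633495 ≈ -0.44511)
√(y + C(66, 38)) = √(-281978/633495 + (38 + 66²)) = √(-281978/633495 + (38 + 4356)) = √(-281978/633495 + 4394) = √(2783295052/633495) = 2*√440800874741685/633495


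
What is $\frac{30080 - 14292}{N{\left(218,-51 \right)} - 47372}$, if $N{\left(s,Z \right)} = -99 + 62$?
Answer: $- \frac{15788}{47409} \approx -0.33302$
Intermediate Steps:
$N{\left(s,Z \right)} = -37$
$\frac{30080 - 14292}{N{\left(218,-51 \right)} - 47372} = \frac{30080 - 14292}{-37 - 47372} = \frac{15788}{-47409} = 15788 \left(- \frac{1}{47409}\right) = - \frac{15788}{47409}$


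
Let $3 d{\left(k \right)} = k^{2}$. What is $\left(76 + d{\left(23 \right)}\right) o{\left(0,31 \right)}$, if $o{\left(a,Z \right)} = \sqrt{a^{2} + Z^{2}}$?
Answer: $\frac{23467}{3} \approx 7822.3$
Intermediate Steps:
$d{\left(k \right)} = \frac{k^{2}}{3}$
$o{\left(a,Z \right)} = \sqrt{Z^{2} + a^{2}}$
$\left(76 + d{\left(23 \right)}\right) o{\left(0,31 \right)} = \left(76 + \frac{23^{2}}{3}\right) \sqrt{31^{2} + 0^{2}} = \left(76 + \frac{1}{3} \cdot 529\right) \sqrt{961 + 0} = \left(76 + \frac{529}{3}\right) \sqrt{961} = \frac{757}{3} \cdot 31 = \frac{23467}{3}$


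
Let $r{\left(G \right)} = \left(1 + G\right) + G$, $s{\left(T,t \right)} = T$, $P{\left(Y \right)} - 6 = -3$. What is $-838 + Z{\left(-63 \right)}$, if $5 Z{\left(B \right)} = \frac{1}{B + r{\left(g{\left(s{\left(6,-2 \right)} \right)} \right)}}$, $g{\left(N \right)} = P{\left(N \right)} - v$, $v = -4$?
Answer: $- \frac{201121}{240} \approx -838.0$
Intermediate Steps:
$P{\left(Y \right)} = 3$ ($P{\left(Y \right)} = 6 - 3 = 3$)
$g{\left(N \right)} = 7$ ($g{\left(N \right)} = 3 - -4 = 3 + 4 = 7$)
$r{\left(G \right)} = 1 + 2 G$
$Z{\left(B \right)} = \frac{1}{5 \left(15 + B\right)}$ ($Z{\left(B \right)} = \frac{1}{5 \left(B + \left(1 + 2 \cdot 7\right)\right)} = \frac{1}{5 \left(B + \left(1 + 14\right)\right)} = \frac{1}{5 \left(B + 15\right)} = \frac{1}{5 \left(15 + B\right)}$)
$-838 + Z{\left(-63 \right)} = -838 + \frac{1}{5 \left(15 - 63\right)} = -838 + \frac{1}{5 \left(-48\right)} = -838 + \frac{1}{5} \left(- \frac{1}{48}\right) = -838 - \frac{1}{240} = - \frac{201121}{240}$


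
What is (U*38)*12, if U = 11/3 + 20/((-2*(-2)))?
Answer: 3952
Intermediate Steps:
U = 26/3 (U = 11*(⅓) + 20/4 = 11/3 + 20*(¼) = 11/3 + 5 = 26/3 ≈ 8.6667)
(U*38)*12 = ((26/3)*38)*12 = (988/3)*12 = 3952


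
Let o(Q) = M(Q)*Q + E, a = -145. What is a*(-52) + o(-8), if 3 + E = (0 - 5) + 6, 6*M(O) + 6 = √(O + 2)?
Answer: 7546 - 4*I*√6/3 ≈ 7546.0 - 3.266*I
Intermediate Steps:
M(O) = -1 + √(2 + O)/6 (M(O) = -1 + √(O + 2)/6 = -1 + √(2 + O)/6)
E = -2 (E = -3 + ((0 - 5) + 6) = -3 + (-5 + 6) = -3 + 1 = -2)
o(Q) = -2 + Q*(-1 + √(2 + Q)/6) (o(Q) = (-1 + √(2 + Q)/6)*Q - 2 = Q*(-1 + √(2 + Q)/6) - 2 = -2 + Q*(-1 + √(2 + Q)/6))
a*(-52) + o(-8) = -145*(-52) + (-2 + (⅙)*(-8)*(-6 + √(2 - 8))) = 7540 + (-2 + (⅙)*(-8)*(-6 + √(-6))) = 7540 + (-2 + (⅙)*(-8)*(-6 + I*√6)) = 7540 + (-2 + (8 - 4*I*√6/3)) = 7540 + (6 - 4*I*√6/3) = 7546 - 4*I*√6/3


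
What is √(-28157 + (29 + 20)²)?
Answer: 2*I*√6439 ≈ 160.49*I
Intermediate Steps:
√(-28157 + (29 + 20)²) = √(-28157 + 49²) = √(-28157 + 2401) = √(-25756) = 2*I*√6439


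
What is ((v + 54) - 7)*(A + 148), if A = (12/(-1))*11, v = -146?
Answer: -1584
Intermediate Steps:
A = -132 (A = (12*(-1))*11 = -12*11 = -132)
((v + 54) - 7)*(A + 148) = ((-146 + 54) - 7)*(-132 + 148) = (-92 - 7)*16 = -99*16 = -1584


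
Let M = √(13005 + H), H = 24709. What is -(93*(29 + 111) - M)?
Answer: -13020 + √37714 ≈ -12826.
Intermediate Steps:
M = √37714 (M = √(13005 + 24709) = √37714 ≈ 194.20)
-(93*(29 + 111) - M) = -(93*(29 + 111) - √37714) = -(93*140 - √37714) = -(13020 - √37714) = -13020 + √37714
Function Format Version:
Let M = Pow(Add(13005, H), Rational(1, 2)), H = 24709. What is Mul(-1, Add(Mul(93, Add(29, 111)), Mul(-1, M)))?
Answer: Add(-13020, Pow(37714, Rational(1, 2))) ≈ -12826.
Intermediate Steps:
M = Pow(37714, Rational(1, 2)) (M = Pow(Add(13005, 24709), Rational(1, 2)) = Pow(37714, Rational(1, 2)) ≈ 194.20)
Mul(-1, Add(Mul(93, Add(29, 111)), Mul(-1, M))) = Mul(-1, Add(Mul(93, Add(29, 111)), Mul(-1, Pow(37714, Rational(1, 2))))) = Mul(-1, Add(Mul(93, 140), Mul(-1, Pow(37714, Rational(1, 2))))) = Mul(-1, Add(13020, Mul(-1, Pow(37714, Rational(1, 2))))) = Add(-13020, Pow(37714, Rational(1, 2)))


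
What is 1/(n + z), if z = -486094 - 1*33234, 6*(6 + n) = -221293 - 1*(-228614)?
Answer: -6/3108683 ≈ -1.9301e-6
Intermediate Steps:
n = 7285/6 (n = -6 + (-221293 - 1*(-228614))/6 = -6 + (-221293 + 228614)/6 = -6 + (1/6)*7321 = -6 + 7321/6 = 7285/6 ≈ 1214.2)
z = -519328 (z = -486094 - 33234 = -519328)
1/(n + z) = 1/(7285/6 - 519328) = 1/(-3108683/6) = -6/3108683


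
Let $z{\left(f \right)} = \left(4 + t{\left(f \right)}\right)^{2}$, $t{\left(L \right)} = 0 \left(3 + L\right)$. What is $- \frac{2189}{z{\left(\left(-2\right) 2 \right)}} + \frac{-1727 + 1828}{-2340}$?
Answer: $- \frac{1280969}{9360} \approx -136.86$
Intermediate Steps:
$t{\left(L \right)} = 0$
$z{\left(f \right)} = 16$ ($z{\left(f \right)} = \left(4 + 0\right)^{2} = 4^{2} = 16$)
$- \frac{2189}{z{\left(\left(-2\right) 2 \right)}} + \frac{-1727 + 1828}{-2340} = - \frac{2189}{16} + \frac{-1727 + 1828}{-2340} = \left(-2189\right) \frac{1}{16} + 101 \left(- \frac{1}{2340}\right) = - \frac{2189}{16} - \frac{101}{2340} = - \frac{1280969}{9360}$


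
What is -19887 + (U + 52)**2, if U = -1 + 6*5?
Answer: -13326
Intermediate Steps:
U = 29 (U = -1 + 30 = 29)
-19887 + (U + 52)**2 = -19887 + (29 + 52)**2 = -19887 + 81**2 = -19887 + 6561 = -13326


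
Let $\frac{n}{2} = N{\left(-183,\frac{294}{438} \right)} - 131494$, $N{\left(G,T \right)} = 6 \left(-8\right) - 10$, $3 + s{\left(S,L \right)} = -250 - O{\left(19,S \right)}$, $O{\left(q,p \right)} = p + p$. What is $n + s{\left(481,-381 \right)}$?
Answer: $-264319$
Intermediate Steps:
$O{\left(q,p \right)} = 2 p$
$s{\left(S,L \right)} = -253 - 2 S$ ($s{\left(S,L \right)} = -3 - \left(250 + 2 S\right) = -253 - 2 S$)
$N{\left(G,T \right)} = -58$ ($N{\left(G,T \right)} = -48 - 10 = -58$)
$n = -263104$ ($n = 2 \left(-58 - 131494\right) = 2 \left(-131552\right) = -263104$)
$n + s{\left(481,-381 \right)} = -263104 - 1215 = -264319$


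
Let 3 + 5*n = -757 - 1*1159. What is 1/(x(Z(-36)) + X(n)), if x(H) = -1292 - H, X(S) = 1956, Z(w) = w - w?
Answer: 1/664 ≈ 0.0015060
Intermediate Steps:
Z(w) = 0
n = -1919/5 (n = -⅗ + (-757 - 1*1159)/5 = -⅗ + (-757 - 1159)/5 = -⅗ + (⅕)*(-1916) = -⅗ - 1916/5 = -1919/5 ≈ -383.80)
1/(x(Z(-36)) + X(n)) = 1/((-1292 - 1*0) + 1956) = 1/((-1292 + 0) + 1956) = 1/(-1292 + 1956) = 1/664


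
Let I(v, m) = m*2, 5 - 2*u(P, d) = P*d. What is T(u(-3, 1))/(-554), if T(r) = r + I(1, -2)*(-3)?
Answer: -8/277 ≈ -0.028881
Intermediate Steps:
u(P, d) = 5/2 - P*d/2
I(v, m) = 2*m
T(r) = 12 + r (T(r) = r + (2*(-2))*(-3) = r - 4*(-3) = r + 12 = 12 + r)
T(u(-3, 1))/(-554) = (12 + (5/2 - 1/2*(-3)*1))/(-554) = (12 + (5/2 + 3/2))*(-1/554) = (12 + 4)*(-1/554) = 16*(-1/554) = -8/277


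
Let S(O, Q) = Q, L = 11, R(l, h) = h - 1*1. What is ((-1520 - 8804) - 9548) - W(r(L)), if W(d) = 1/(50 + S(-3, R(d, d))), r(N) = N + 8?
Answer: -1351297/68 ≈ -19872.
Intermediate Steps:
R(l, h) = -1 + h (R(l, h) = h - 1 = -1 + h)
r(N) = 8 + N
W(d) = 1/(49 + d) (W(d) = 1/(50 + (-1 + d)) = 1/(49 + d))
((-1520 - 8804) - 9548) - W(r(L)) = ((-1520 - 8804) - 9548) - 1/(49 + (8 + 11)) = (-10324 - 9548) - 1/(49 + 19) = -19872 - 1/68 = -1351297/68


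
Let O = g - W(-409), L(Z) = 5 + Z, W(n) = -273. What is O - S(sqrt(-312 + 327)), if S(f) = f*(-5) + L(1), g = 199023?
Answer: 199290 + 5*sqrt(15) ≈ 1.9931e+5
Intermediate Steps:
O = 199296 (O = 199023 - 1*(-273) = 199023 + 273 = 199296)
S(f) = 6 - 5*f (S(f) = f*(-5) + (5 + 1) = -5*f + 6 = 6 - 5*f)
O - S(sqrt(-312 + 327)) = 199296 - (6 - 5*sqrt(-312 + 327)) = 199296 - (6 - 5*sqrt(15)) = 199296 + (-6 + 5*sqrt(15)) = 199290 + 5*sqrt(15)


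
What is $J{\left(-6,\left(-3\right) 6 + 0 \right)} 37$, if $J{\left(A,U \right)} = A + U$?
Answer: $-888$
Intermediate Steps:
$J{\left(-6,\left(-3\right) 6 + 0 \right)} 37 = \left(-6 + \left(\left(-3\right) 6 + 0\right)\right) 37 = \left(-6 + \left(-18 + 0\right)\right) 37 = \left(-6 - 18\right) 37 = \left(-24\right) 37 = -888$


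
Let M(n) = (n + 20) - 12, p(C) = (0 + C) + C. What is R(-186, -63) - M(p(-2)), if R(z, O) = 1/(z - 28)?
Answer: -857/214 ≈ -4.0047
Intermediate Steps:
R(z, O) = 1/(-28 + z)
p(C) = 2*C (p(C) = C + C = 2*C)
M(n) = 8 + n (M(n) = (20 + n) - 12 = 8 + n)
R(-186, -63) - M(p(-2)) = 1/(-28 - 186) - (8 + 2*(-2)) = 1/(-214) - (8 - 4) = -1/214 - 1*4 = -1/214 - 4 = -857/214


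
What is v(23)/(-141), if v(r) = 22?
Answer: -22/141 ≈ -0.15603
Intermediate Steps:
v(23)/(-141) = 22/(-141) = 22*(-1/141) = -22/141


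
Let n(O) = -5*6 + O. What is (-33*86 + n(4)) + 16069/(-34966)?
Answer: -100158693/34966 ≈ -2864.5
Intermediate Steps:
n(O) = -30 + O
(-33*86 + n(4)) + 16069/(-34966) = (-33*86 + (-30 + 4)) + 16069/(-34966) = (-2838 - 26) + 16069*(-1/34966) = -2864 - 16069/34966 = -100158693/34966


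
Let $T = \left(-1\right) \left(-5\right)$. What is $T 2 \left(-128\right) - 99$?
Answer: $-1379$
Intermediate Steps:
$T = 5$
$T 2 \left(-128\right) - 99 = 5 \cdot 2 \left(-128\right) - 99 = 10 \left(-128\right) - 99 = -1280 - 99 = -1379$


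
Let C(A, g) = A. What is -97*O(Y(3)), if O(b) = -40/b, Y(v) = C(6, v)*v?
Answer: 1940/9 ≈ 215.56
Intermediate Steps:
Y(v) = 6*v
-97*O(Y(3)) = -(-3880)/(6*3) = -(-3880)/18 = -97*(-20/9) = 1940/9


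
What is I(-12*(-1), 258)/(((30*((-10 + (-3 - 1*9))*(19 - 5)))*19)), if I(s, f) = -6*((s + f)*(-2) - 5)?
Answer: -109/5852 ≈ -0.018626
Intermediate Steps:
I(s, f) = 30 + 12*f + 12*s (I(s, f) = -6*((f + s)*(-2) - 5) = -6*((-2*f - 2*s) - 5) = -6*(-5 - 2*f - 2*s) = 30 + 12*f + 12*s)
I(-12*(-1), 258)/(((30*((-10 + (-3 - 1*9))*(19 - 5)))*19)) = (30 + 12*258 + 12*(-12*(-1)))/(((30*((-10 + (-3 - 1*9))*(19 - 5)))*19)) = (30 + 3096 + 12*12)/(((30*((-10 + (-3 - 9))*14))*19)) = (30 + 3096 + 144)/(((30*((-10 - 12)*14))*19)) = 3270/(((30*(-22*14))*19)) = 3270/(((30*(-308))*19)) = 3270/((-9240*19)) = 3270/(-175560) = 3270*(-1/175560) = -109/5852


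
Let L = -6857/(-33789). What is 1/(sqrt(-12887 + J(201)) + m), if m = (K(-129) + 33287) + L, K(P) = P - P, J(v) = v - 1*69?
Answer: 7600776757140/253011510852963071 - 1141696521*I*sqrt(12755)/1265057554264815355 ≈ 3.0041e-5 - 1.0193e-7*I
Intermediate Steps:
J(v) = -69 + v (J(v) = v - 69 = -69 + v)
K(P) = 0
L = 6857/33789 (L = -6857*(-1/33789) = 6857/33789 ≈ 0.20294)
m = 1124741300/33789 (m = (0 + 33287) + 6857/33789 = 33287 + 6857/33789 = 1124741300/33789 ≈ 33287.)
1/(sqrt(-12887 + J(201)) + m) = 1/(sqrt(-12887 + (-69 + 201)) + 1124741300/33789) = 1/(sqrt(-12887 + 132) + 1124741300/33789) = 1/(sqrt(-12755) + 1124741300/33789) = 1/(I*sqrt(12755) + 1124741300/33789) = 1/(1124741300/33789 + I*sqrt(12755))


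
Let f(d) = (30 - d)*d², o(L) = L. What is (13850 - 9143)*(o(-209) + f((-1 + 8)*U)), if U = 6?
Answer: -100621539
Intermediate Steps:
f(d) = d²*(30 - d)
(13850 - 9143)*(o(-209) + f((-1 + 8)*U)) = (13850 - 9143)*(-209 + ((-1 + 8)*6)²*(30 - (-1 + 8)*6)) = 4707*(-209 + (7*6)²*(30 - 7*6)) = 4707*(-209 + 42²*(30 - 1*42)) = 4707*(-209 + 1764*(30 - 42)) = 4707*(-209 + 1764*(-12)) = 4707*(-209 - 21168) = 4707*(-21377) = -100621539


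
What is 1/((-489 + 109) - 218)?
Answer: -1/598 ≈ -0.0016722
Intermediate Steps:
1/((-489 + 109) - 218) = 1/(-380 - 218) = 1/(-598) = -1/598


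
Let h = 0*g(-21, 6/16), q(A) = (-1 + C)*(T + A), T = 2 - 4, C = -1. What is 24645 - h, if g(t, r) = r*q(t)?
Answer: 24645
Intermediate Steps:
T = -2
q(A) = 4 - 2*A (q(A) = (-1 - 1)*(-2 + A) = -2*(-2 + A) = 4 - 2*A)
g(t, r) = r*(4 - 2*t)
h = 0 (h = 0*(2*(6/16)*(2 - 1*(-21))) = 0*(2*(6*(1/16))*(2 + 21)) = 0*(2*(3/8)*23) = 0*(69/4) = 0)
24645 - h = 24645 - 1*0 = 24645 + 0 = 24645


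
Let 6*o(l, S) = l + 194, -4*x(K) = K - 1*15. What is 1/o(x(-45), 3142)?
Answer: 6/209 ≈ 0.028708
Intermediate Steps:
x(K) = 15/4 - K/4 (x(K) = -(K - 1*15)/4 = -(K - 15)/4 = -(-15 + K)/4 = 15/4 - K/4)
o(l, S) = 97/3 + l/6 (o(l, S) = (l + 194)/6 = (194 + l)/6 = 97/3 + l/6)
1/o(x(-45), 3142) = 1/(97/3 + (15/4 - ¼*(-45))/6) = 1/(97/3 + (15/4 + 45/4)/6) = 1/(97/3 + (⅙)*15) = 1/(97/3 + 5/2) = 1/(209/6) = 6/209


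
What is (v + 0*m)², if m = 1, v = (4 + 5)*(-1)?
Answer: 81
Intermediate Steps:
v = -9 (v = 9*(-1) = -9)
(v + 0*m)² = (-9 + 0*1)² = (-9 + 0)² = (-9)² = 81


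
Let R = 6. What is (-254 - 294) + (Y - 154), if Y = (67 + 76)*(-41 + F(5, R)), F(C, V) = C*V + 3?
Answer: -1846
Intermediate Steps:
F(C, V) = 3 + C*V
Y = -1144 (Y = (67 + 76)*(-41 + (3 + 5*6)) = 143*(-41 + (3 + 30)) = 143*(-41 + 33) = 143*(-8) = -1144)
(-254 - 294) + (Y - 154) = (-254 - 294) + (-1144 - 154) = -548 - 1298 = -1846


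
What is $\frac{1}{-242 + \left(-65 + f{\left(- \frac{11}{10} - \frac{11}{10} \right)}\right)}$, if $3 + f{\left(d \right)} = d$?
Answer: $- \frac{5}{1561} \approx -0.0032031$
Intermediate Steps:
$f{\left(d \right)} = -3 + d$
$\frac{1}{-242 + \left(-65 + f{\left(- \frac{11}{10} - \frac{11}{10} \right)}\right)} = \frac{1}{-242 - \frac{351}{5}} = \frac{1}{- \frac{1561}{5}} = - \frac{5}{1561}$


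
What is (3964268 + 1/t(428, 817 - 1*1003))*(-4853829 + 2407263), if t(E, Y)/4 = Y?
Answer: -1202656569249551/124 ≈ -9.6988e+12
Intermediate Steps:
t(E, Y) = 4*Y
(3964268 + 1/t(428, 817 - 1*1003))*(-4853829 + 2407263) = (3964268 + 1/(4*(817 - 1*1003)))*(-4853829 + 2407263) = (3964268 + 1/(4*(817 - 1003)))*(-2446566) = (3964268 + 1/(4*(-186)))*(-2446566) = (3964268 + 1/(-744))*(-2446566) = (3964268 - 1/744)*(-2446566) = (2949415391/744)*(-2446566) = -1202656569249551/124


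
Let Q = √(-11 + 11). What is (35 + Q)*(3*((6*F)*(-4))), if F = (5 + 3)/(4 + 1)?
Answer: -4032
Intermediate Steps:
F = 8/5 ≈ 1.6000
Q = 0 (Q = √0 = 0)
(35 + Q)*(3*((6*F)*(-4))) = (35 + 0)*(3*((6*(8/5))*(-4))) = 35*(3*((48/5)*(-4))) = 35*(3*(-192/5)) = 35*(-576/5) = -4032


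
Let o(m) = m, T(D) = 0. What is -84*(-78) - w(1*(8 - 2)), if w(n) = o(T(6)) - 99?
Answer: 6651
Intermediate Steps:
w(n) = -99 (w(n) = 0 - 99 = -99)
-84*(-78) - w(1*(8 - 2)) = -84*(-78) - 1*(-99) = 6552 + 99 = 6651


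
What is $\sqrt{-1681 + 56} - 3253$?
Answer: $-3253 + 5 i \sqrt{65} \approx -3253.0 + 40.311 i$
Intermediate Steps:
$\sqrt{-1681 + 56} - 3253 = \sqrt{-1625} - 3253 = 5 i \sqrt{65} - 3253 = -3253 + 5 i \sqrt{65}$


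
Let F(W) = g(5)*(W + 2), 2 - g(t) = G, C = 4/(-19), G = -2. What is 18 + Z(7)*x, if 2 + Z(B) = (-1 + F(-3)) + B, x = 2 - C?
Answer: 18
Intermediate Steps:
C = -4/19 (C = 4*(-1/19) = -4/19 ≈ -0.21053)
g(t) = 4 (g(t) = 2 - 1*(-2) = 2 + 2 = 4)
x = 42/19 (x = 2 - 1*(-4/19) = 2 + 4/19 = 42/19 ≈ 2.2105)
F(W) = 8 + 4*W (F(W) = 4*(W + 2) = 4*(2 + W) = 8 + 4*W)
Z(B) = -7 + B (Z(B) = -2 + ((-1 + (8 + 4*(-3))) + B) = -2 + ((-1 + (8 - 12)) + B) = -2 + ((-1 - 4) + B) = -2 + (-5 + B) = -7 + B)
18 + Z(7)*x = 18 + (-7 + 7)*(42/19) = 18 + 0*(42/19) = 18 + 0 = 18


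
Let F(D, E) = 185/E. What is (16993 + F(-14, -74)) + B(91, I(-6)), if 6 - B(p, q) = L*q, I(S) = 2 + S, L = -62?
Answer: 33497/2 ≈ 16749.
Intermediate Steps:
B(p, q) = 6 + 62*q (B(p, q) = 6 - (-62)*q = 6 + 62*q)
(16993 + F(-14, -74)) + B(91, I(-6)) = (16993 + 185/(-74)) + (6 + 62*(2 - 6)) = (16993 + 185*(-1/74)) + (6 + 62*(-4)) = (16993 - 5/2) + (6 - 248) = 33981/2 - 242 = 33497/2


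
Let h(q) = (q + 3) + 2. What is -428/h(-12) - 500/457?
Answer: 192096/3199 ≈ 60.049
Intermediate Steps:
h(q) = 5 + q (h(q) = (3 + q) + 2 = 5 + q)
-428/h(-12) - 500/457 = -428/(5 - 12) - 500/457 = -428/(-7) - 500*1/457 = -428*(-1/7) - 500/457 = 428/7 - 500/457 = 192096/3199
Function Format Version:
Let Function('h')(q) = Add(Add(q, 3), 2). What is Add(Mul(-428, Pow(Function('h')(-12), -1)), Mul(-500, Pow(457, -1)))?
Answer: Rational(192096, 3199) ≈ 60.049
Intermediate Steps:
Function('h')(q) = Add(5, q) (Function('h')(q) = Add(Add(3, q), 2) = Add(5, q))
Add(Mul(-428, Pow(Function('h')(-12), -1)), Mul(-500, Pow(457, -1))) = Add(Mul(-428, Pow(Add(5, -12), -1)), Mul(-500, Pow(457, -1))) = Add(Mul(-428, Pow(-7, -1)), Mul(-500, Rational(1, 457))) = Add(Mul(-428, Rational(-1, 7)), Rational(-500, 457)) = Add(Rational(428, 7), Rational(-500, 457)) = Rational(192096, 3199)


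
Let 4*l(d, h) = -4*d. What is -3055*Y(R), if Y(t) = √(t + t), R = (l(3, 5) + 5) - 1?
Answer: -3055*√2 ≈ -4320.4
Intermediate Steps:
l(d, h) = -d (l(d, h) = (-4*d)/4 = -d)
R = 1 (R = (-1*3 + 5) - 1 = (-3 + 5) - 1 = 2 - 1 = 1)
Y(t) = √2*√t (Y(t) = √(2*t) = √2*√t)
-3055*Y(R) = -3055*√2*√1 = -3055*√2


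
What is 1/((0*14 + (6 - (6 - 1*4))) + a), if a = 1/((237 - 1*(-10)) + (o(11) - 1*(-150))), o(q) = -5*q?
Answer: 342/1369 ≈ 0.24982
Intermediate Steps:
a = 1/342 (a = 1/((237 - 1*(-10)) + (-5*11 - 1*(-150))) = 1/((237 + 10) + (-55 + 150)) = 1/(247 + 95) = 1/342 ≈ 0.0029240)
1/((0*14 + (6 - (6 - 1*4))) + a) = 1/((0*14 + (6 - (6 - 1*4))) + 1/342) = 1/((0 + (6 - (6 - 4))) + 1/342) = 1/((0 + (6 - 1*2)) + 1/342) = 1/((0 + (6 - 2)) + 1/342) = 1/((0 + 4) + 1/342) = 1/(4 + 1/342) = 1/(1369/342) = 342/1369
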